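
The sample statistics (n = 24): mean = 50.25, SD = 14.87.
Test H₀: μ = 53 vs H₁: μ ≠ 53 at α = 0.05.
One-sample t-test:
H₀: μ = 53
H₁: μ ≠ 53
df = n - 1 = 23
t = (x̄ - μ₀) / (s/√n) = (50.25 - 53) / (14.87/√24) = -0.906
p-value = 0.3743

Since p-value > α = 0.05, we fail to reject H₀.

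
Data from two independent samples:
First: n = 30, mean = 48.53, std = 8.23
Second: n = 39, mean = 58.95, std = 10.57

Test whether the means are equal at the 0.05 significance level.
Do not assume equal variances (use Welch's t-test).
Welch's two-sample t-test:
H₀: μ₁ = μ₂
H₁: μ₁ ≠ μ₂
s₁²/n₁ = 8.23²/30 = 2.2578,  s₂²/n₂ = 10.57²/39 = 2.8647
SE = √(s₁²/n₁ + s₂²/n₂) = √(2.2578 + 2.8647) = 2.2633
df (Welch-Satterthwaite) = (s₁²/n₁ + s₂²/n₂)² / [(s₁²/n₁)²/(n₁-1) + (s₂²/n₂)²/(n₂-1)] ≈ 66.98
t = (x̄₁ - x̄₂) / SE = (48.53 - 58.95) / 2.2633 = -10.42 / 2.2633 = -4.604
p-value < 0.0001

Since p-value < α = 0.05, we reject H₀.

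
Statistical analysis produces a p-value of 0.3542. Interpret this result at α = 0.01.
Since p = 0.3542 > α = 0.01, fail to reject H₀.
There is insufficient evidence to reject the null hypothesis; the result is not statistically significant at the 0.01 level.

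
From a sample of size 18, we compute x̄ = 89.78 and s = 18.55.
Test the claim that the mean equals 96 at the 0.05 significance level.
One-sample t-test:
H₀: μ = 96
H₁: μ ≠ 96
df = n - 1 = 17
t = (x̄ - μ₀) / (s/√n) = (89.78 - 96) / (18.55/√18) = -1.423
p-value = 0.1729

Since p-value > α = 0.05, we fail to reject H₀.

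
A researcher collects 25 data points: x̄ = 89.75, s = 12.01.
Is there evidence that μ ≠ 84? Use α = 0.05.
One-sample t-test:
H₀: μ = 84
H₁: μ ≠ 84
df = n - 1 = 24
t = (x̄ - μ₀) / (s/√n) = (89.75 - 84) / (12.01/√25) = 2.394
p-value = 0.0248

Since p-value < α = 0.05, we reject H₀.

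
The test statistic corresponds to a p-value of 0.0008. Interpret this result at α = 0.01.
Since p = 0.0008 < α = 0.01, reject H₀.
There is sufficient evidence to reject the null hypothesis; the result is statistically significant at the 0.01 level.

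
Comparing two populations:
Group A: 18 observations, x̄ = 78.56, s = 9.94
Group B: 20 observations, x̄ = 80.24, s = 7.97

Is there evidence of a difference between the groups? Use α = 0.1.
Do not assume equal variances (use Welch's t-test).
Welch's two-sample t-test:
H₀: μ₁ = μ₂
H₁: μ₁ ≠ μ₂
s₁²/n₁ = 9.94²/18 = 5.4891,  s₂²/n₂ = 7.97²/20 = 3.1760
SE = √(s₁²/n₁ + s₂²/n₂) = √(5.4891 + 3.1760) = 2.9437
df (Welch-Satterthwaite) = (s₁²/n₁ + s₂²/n₂)² / [(s₁²/n₁)²/(n₁-1) + (s₂²/n₂)²/(n₂-1)] ≈ 32.60
t = (x̄₁ - x̄₂) / SE = (78.56 - 80.24) / 2.9437 = -1.68 / 2.9437 = -0.571
p-value = 0.5721

Since p-value > α = 0.1, we fail to reject H₀.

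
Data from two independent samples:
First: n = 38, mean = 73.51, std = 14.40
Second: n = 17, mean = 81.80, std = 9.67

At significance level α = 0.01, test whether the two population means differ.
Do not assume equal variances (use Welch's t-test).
Welch's two-sample t-test:
H₀: μ₁ = μ₂
H₁: μ₁ ≠ μ₂
s₁²/n₁ = 14.40²/38 = 5.4568,  s₂²/n₂ = 9.67²/17 = 5.5005
SE = √(s₁²/n₁ + s₂²/n₂) = √(5.4568 + 5.5005) = 3.3102
df (Welch-Satterthwaite) = (s₁²/n₁ + s₂²/n₂)² / [(s₁²/n₁)²/(n₁-1) + (s₂²/n₂)²/(n₂-1)] ≈ 44.54
t = (x̄₁ - x̄₂) / SE = (73.51 - 81.80) / 3.3102 = -8.29 / 3.3102 = -2.504
p-value = 0.0160

Since p-value > α = 0.01, we fail to reject H₀.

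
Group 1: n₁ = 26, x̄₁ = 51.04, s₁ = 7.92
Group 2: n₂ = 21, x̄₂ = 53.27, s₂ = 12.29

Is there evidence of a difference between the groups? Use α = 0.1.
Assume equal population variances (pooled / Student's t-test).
Student's two-sample t-test (equal variances):
H₀: μ₁ = μ₂
H₁: μ₁ ≠ μ₂
df = n₁ + n₂ - 2 = 45
Pooled variance s_p² = [(n₁-1)s₁² + (n₂-1)s₂²] / (n₁ + n₂ - 2) = [(25)(7.92²) + (20)(12.29²)] / 45 = 101.9787
SE = √(s_p²(1/n₁ + 1/n₂)) = √(101.9787 × (1/26 + 1/21)) = 2.9628
t = (x̄₁ - x̄₂) / SE = (51.04 - 53.27) / 2.9628 = -2.23 / 2.9628 = -0.753
p-value = 0.4556

Since p-value > α = 0.1, we fail to reject H₀.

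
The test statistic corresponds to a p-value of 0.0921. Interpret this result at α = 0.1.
Since p = 0.0921 < α = 0.1, reject H₀.
There is sufficient evidence to reject the null hypothesis; the result is statistically significant at the 0.1 level.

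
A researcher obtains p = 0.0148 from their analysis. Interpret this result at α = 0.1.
Since p = 0.0148 < α = 0.1, reject H₀.
There is sufficient evidence to reject the null hypothesis; the result is statistically significant at the 0.1 level.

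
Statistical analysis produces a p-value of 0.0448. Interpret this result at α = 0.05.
Since p = 0.0448 < α = 0.05, reject H₀.
There is sufficient evidence to reject the null hypothesis; the result is statistically significant at the 0.05 level.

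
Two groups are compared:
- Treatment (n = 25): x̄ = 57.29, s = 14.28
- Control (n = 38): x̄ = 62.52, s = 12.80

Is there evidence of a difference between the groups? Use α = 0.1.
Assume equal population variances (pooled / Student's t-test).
Student's two-sample t-test (equal variances):
H₀: μ₁ = μ₂
H₁: μ₁ ≠ μ₂
df = n₁ + n₂ - 2 = 61
Pooled variance s_p² = [(n₁-1)s₁² + (n₂-1)s₂²] / (n₁ + n₂ - 2) = [(24)(14.28²) + (37)(12.80²)] / 61 = 179.6086
SE = √(s_p²(1/n₁ + 1/n₂)) = √(179.6086 × (1/25 + 1/38)) = 3.4512
t = (x̄₁ - x̄₂) / SE = (57.29 - 62.52) / 3.4512 = -5.23 / 3.4512 = -1.515
p-value = 0.1348

Since p-value > α = 0.1, we fail to reject H₀.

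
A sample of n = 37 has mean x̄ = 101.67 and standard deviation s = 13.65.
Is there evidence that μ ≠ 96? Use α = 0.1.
One-sample t-test:
H₀: μ = 96
H₁: μ ≠ 96
df = n - 1 = 36
t = (x̄ - μ₀) / (s/√n) = (101.67 - 96) / (13.65/√37) = 2.527
p-value = 0.0161

Since p-value < α = 0.1, we reject H₀.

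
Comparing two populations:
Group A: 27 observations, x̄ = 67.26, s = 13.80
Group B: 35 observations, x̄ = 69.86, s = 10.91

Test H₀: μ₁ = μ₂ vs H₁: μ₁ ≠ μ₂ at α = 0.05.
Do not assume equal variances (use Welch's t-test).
Welch's two-sample t-test:
H₀: μ₁ = μ₂
H₁: μ₁ ≠ μ₂
s₁²/n₁ = 13.80²/27 = 7.0533,  s₂²/n₂ = 10.91²/35 = 3.4008
SE = √(s₁²/n₁ + s₂²/n₂) = √(7.0533 + 3.4008) = 3.2333
df (Welch-Satterthwaite) = (s₁²/n₁ + s₂²/n₂)² / [(s₁²/n₁)²/(n₁-1) + (s₂²/n₂)²/(n₂-1)] ≈ 48.50
t = (x̄₁ - x̄₂) / SE = (67.26 - 69.86) / 3.2333 = -2.60 / 3.2333 = -0.804
p-value = 0.4252

Since p-value > α = 0.05, we fail to reject H₀.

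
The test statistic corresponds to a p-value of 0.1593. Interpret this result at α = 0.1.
Since p = 0.1593 > α = 0.1, fail to reject H₀.
There is insufficient evidence to reject the null hypothesis; the result is not statistically significant at the 0.1 level.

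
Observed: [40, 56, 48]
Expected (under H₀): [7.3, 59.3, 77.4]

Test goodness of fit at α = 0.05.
Chi-square goodness of fit test:
H₀: observed counts match expected distribution
H₁: observed counts differ from expected distribution
df = k - 1 = 2
χ² = Σ(O - E)²/E
   = (40 - 7.3)²/7.3 + (56 - 59.3)²/59.3 + (48 - 77.4)²/77.4
   = 146.478 + 0.184 + 11.167
   = 157.83
p-value < 0.0001

Since p-value < α = 0.05, we reject H₀.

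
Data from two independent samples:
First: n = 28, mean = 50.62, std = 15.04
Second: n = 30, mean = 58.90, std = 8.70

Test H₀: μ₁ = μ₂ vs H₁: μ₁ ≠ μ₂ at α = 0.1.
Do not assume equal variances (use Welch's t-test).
Welch's two-sample t-test:
H₀: μ₁ = μ₂
H₁: μ₁ ≠ μ₂
s₁²/n₁ = 15.04²/28 = 8.0786,  s₂²/n₂ = 8.70²/30 = 2.5230
SE = √(s₁²/n₁ + s₂²/n₂) = √(8.0786 + 2.5230) = 3.2560
df (Welch-Satterthwaite) = (s₁²/n₁ + s₂²/n₂)² / [(s₁²/n₁)²/(n₁-1) + (s₂²/n₂)²/(n₂-1)] ≈ 42.63
t = (x̄₁ - x̄₂) / SE = (50.62 - 58.90) / 3.2560 = -8.28 / 3.2560 = -2.543
p-value = 0.0147

Since p-value < α = 0.1, we reject H₀.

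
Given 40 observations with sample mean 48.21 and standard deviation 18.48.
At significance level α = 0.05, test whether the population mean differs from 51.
One-sample t-test:
H₀: μ = 51
H₁: μ ≠ 51
df = n - 1 = 39
t = (x̄ - μ₀) / (s/√n) = (48.21 - 51) / (18.48/√40) = -0.955
p-value = 0.3455

Since p-value > α = 0.05, we fail to reject H₀.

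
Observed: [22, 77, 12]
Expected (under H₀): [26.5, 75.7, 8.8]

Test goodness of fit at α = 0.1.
Chi-square goodness of fit test:
H₀: observed counts match expected distribution
H₁: observed counts differ from expected distribution
df = k - 1 = 2
χ² = Σ(O - E)²/E
   = (22 - 26.5)²/26.5 + (77 - 75.7)²/75.7 + (12 - 8.8)²/8.8
   = 0.764 + 0.022 + 1.164
   = 1.95
p-value = 0.3772

Since p-value > α = 0.1, we fail to reject H₀.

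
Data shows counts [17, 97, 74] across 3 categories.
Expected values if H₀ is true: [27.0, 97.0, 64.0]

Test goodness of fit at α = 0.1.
Chi-square goodness of fit test:
H₀: observed counts match expected distribution
H₁: observed counts differ from expected distribution
df = k - 1 = 2
χ² = Σ(O - E)²/E
   = (17 - 27.0)²/27.0 + (97 - 97.0)²/97.0 + (74 - 64.0)²/64.0
   = 3.704 + 0.000 + 1.562
   = 5.27
p-value = 0.0719

Since p-value < α = 0.1, we reject H₀.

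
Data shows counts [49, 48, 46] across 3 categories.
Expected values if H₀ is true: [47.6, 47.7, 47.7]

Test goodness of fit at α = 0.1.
Chi-square goodness of fit test:
H₀: observed counts match expected distribution
H₁: observed counts differ from expected distribution
df = k - 1 = 2
χ² = Σ(O - E)²/E
   = (49 - 47.6)²/47.6 + (48 - 47.7)²/47.7 + (46 - 47.7)²/47.7
   = 0.041 + 0.002 + 0.061
   = 0.10
p-value = 0.9495

Since p-value > α = 0.1, we fail to reject H₀.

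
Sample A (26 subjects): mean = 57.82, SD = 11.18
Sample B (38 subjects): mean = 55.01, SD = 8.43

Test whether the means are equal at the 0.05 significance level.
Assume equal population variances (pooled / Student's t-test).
Student's two-sample t-test (equal variances):
H₀: μ₁ = μ₂
H₁: μ₁ ≠ μ₂
df = n₁ + n₂ - 2 = 62
Pooled variance s_p² = [(n₁-1)s₁² + (n₂-1)s₂²] / (n₁ + n₂ - 2) = [(25)(11.18²) + (37)(8.43²)] / 62 = 92.8099
SE = √(s_p²(1/n₁ + 1/n₂)) = √(92.8099 × (1/26 + 1/38)) = 2.4519
t = (x̄₁ - x̄₂) / SE = (57.82 - 55.01) / 2.4519 = 2.81 / 2.4519 = 1.146
p-value = 0.2562

Since p-value > α = 0.05, we fail to reject H₀.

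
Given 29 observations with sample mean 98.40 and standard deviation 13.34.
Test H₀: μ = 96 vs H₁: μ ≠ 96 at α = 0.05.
One-sample t-test:
H₀: μ = 96
H₁: μ ≠ 96
df = n - 1 = 28
t = (x̄ - μ₀) / (s/√n) = (98.40 - 96) / (13.34/√29) = 0.969
p-value = 0.3409

Since p-value > α = 0.05, we fail to reject H₀.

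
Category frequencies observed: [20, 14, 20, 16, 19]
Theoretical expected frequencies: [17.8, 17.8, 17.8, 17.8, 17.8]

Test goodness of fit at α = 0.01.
Chi-square goodness of fit test:
H₀: observed counts match expected distribution
H₁: observed counts differ from expected distribution
df = k - 1 = 4
χ² = Σ(O - E)²/E
   = (20 - 17.8)²/17.8 + (14 - 17.8)²/17.8 + (20 - 17.8)²/17.8 + (16 - 17.8)²/17.8 + (19 - 17.8)²/17.8
   = 0.272 + 0.811 + 0.272 + 0.182 + 0.081
   = 1.62
p-value = 0.8056

Since p-value > α = 0.01, we fail to reject H₀.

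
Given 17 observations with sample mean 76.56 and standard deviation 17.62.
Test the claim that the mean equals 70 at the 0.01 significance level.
One-sample t-test:
H₀: μ = 70
H₁: μ ≠ 70
df = n - 1 = 16
t = (x̄ - μ₀) / (s/√n) = (76.56 - 70) / (17.62/√17) = 1.535
p-value = 0.1443

Since p-value > α = 0.01, we fail to reject H₀.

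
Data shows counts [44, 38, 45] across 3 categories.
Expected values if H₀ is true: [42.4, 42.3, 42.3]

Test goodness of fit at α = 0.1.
Chi-square goodness of fit test:
H₀: observed counts match expected distribution
H₁: observed counts differ from expected distribution
df = k - 1 = 2
χ² = Σ(O - E)²/E
   = (44 - 42.4)²/42.4 + (38 - 42.3)²/42.3 + (45 - 42.3)²/42.3
   = 0.060 + 0.437 + 0.172
   = 0.67
p-value = 0.7154

Since p-value > α = 0.1, we fail to reject H₀.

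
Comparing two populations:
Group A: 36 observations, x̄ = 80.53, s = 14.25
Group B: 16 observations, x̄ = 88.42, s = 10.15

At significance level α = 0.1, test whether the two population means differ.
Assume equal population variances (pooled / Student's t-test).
Student's two-sample t-test (equal variances):
H₀: μ₁ = μ₂
H₁: μ₁ ≠ μ₂
df = n₁ + n₂ - 2 = 50
Pooled variance s_p² = [(n₁-1)s₁² + (n₂-1)s₂²] / (n₁ + n₂ - 2) = [(35)(14.25²) + (15)(10.15²)] / 50 = 173.0505
SE = √(s_p²(1/n₁ + 1/n₂)) = √(173.0505 × (1/36 + 1/16)) = 3.9525
t = (x̄₁ - x̄₂) / SE = (80.53 - 88.42) / 3.9525 = -7.89 / 3.9525 = -1.996
p-value = 0.0514

Since p-value < α = 0.1, we reject H₀.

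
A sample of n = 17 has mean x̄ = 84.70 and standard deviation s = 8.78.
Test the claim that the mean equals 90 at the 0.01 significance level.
One-sample t-test:
H₀: μ = 90
H₁: μ ≠ 90
df = n - 1 = 16
t = (x̄ - μ₀) / (s/√n) = (84.70 - 90) / (8.78/√17) = -2.489
p-value = 0.0242

Since p-value > α = 0.01, we fail to reject H₀.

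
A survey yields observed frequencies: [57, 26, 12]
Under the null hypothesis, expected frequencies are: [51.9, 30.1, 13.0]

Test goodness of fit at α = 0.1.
Chi-square goodness of fit test:
H₀: observed counts match expected distribution
H₁: observed counts differ from expected distribution
df = k - 1 = 2
χ² = Σ(O - E)²/E
   = (57 - 51.9)²/51.9 + (26 - 30.1)²/30.1 + (12 - 13.0)²/13.0
   = 0.501 + 0.558 + 0.077
   = 1.14
p-value = 0.5665

Since p-value > α = 0.1, we fail to reject H₀.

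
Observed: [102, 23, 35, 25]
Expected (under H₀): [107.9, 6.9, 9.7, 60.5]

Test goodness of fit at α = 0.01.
Chi-square goodness of fit test:
H₀: observed counts match expected distribution
H₁: observed counts differ from expected distribution
df = k - 1 = 3
χ² = Σ(O - E)²/E
   = (102 - 107.9)²/107.9 + (23 - 6.9)²/6.9 + (35 - 9.7)²/9.7 + (25 - 60.5)²/60.5
   = 0.323 + 37.567 + 65.989 + 20.831
   = 124.71
p-value < 0.0001

Since p-value < α = 0.01, we reject H₀.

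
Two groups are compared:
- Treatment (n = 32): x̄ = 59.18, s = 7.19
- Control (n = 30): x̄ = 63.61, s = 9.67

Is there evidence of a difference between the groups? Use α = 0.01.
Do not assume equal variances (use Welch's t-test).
Welch's two-sample t-test:
H₀: μ₁ = μ₂
H₁: μ₁ ≠ μ₂
s₁²/n₁ = 7.19²/32 = 1.6155,  s₂²/n₂ = 9.67²/30 = 3.1170
SE = √(s₁²/n₁ + s₂²/n₂) = √(1.6155 + 3.1170) = 2.1754
df (Welch-Satterthwaite) = (s₁²/n₁ + s₂²/n₂)² / [(s₁²/n₁)²/(n₁-1) + (s₂²/n₂)²/(n₂-1)] ≈ 53.43
t = (x̄₁ - x̄₂) / SE = (59.18 - 63.61) / 2.1754 = -4.43 / 2.1754 = -2.036
p-value = 0.0467

Since p-value > α = 0.01, we fail to reject H₀.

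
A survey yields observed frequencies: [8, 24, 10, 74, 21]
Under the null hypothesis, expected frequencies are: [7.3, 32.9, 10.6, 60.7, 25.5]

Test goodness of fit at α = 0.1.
Chi-square goodness of fit test:
H₀: observed counts match expected distribution
H₁: observed counts differ from expected distribution
df = k - 1 = 4
χ² = Σ(O - E)²/E
   = (8 - 7.3)²/7.3 + (24 - 32.9)²/32.9 + (10 - 10.6)²/10.6 + (74 - 60.7)²/60.7 + (21 - 25.5)²/25.5
   = 0.067 + 2.408 + 0.034 + 2.914 + 0.794
   = 6.22
p-value = 0.1835

Since p-value > α = 0.1, we fail to reject H₀.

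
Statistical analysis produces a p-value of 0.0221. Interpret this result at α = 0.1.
Since p = 0.0221 < α = 0.1, reject H₀.
There is sufficient evidence to reject the null hypothesis; the result is statistically significant at the 0.1 level.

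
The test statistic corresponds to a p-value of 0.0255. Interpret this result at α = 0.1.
Since p = 0.0255 < α = 0.1, reject H₀.
There is sufficient evidence to reject the null hypothesis; the result is statistically significant at the 0.1 level.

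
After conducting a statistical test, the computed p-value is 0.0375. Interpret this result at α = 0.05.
Since p = 0.0375 < α = 0.05, reject H₀.
There is sufficient evidence to reject the null hypothesis; the result is statistically significant at the 0.05 level.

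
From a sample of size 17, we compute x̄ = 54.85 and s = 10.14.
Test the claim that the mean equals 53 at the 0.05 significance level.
One-sample t-test:
H₀: μ = 53
H₁: μ ≠ 53
df = n - 1 = 16
t = (x̄ - μ₀) / (s/√n) = (54.85 - 53) / (10.14/√17) = 0.752
p-value = 0.4628

Since p-value > α = 0.05, we fail to reject H₀.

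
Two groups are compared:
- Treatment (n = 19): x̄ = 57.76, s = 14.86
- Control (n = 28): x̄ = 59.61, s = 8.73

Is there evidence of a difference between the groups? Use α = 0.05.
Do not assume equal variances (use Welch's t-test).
Welch's two-sample t-test:
H₀: μ₁ = μ₂
H₁: μ₁ ≠ μ₂
s₁²/n₁ = 14.86²/19 = 11.6221,  s₂²/n₂ = 8.73²/28 = 2.7219
SE = √(s₁²/n₁ + s₂²/n₂) = √(11.6221 + 2.7219) = 3.7873
df (Welch-Satterthwaite) = (s₁²/n₁ + s₂²/n₂)² / [(s₁²/n₁)²/(n₁-1) + (s₂²/n₂)²/(n₂-1)] ≈ 26.45
t = (x̄₁ - x̄₂) / SE = (57.76 - 59.61) / 3.7873 = -1.85 / 3.7873 = -0.488
p-value = 0.6292

Since p-value > α = 0.05, we fail to reject H₀.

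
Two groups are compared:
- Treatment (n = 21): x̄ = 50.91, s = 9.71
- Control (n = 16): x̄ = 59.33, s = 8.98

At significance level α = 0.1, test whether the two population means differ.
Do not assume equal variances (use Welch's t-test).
Welch's two-sample t-test:
H₀: μ₁ = μ₂
H₁: μ₁ ≠ μ₂
s₁²/n₁ = 9.71²/21 = 4.4897,  s₂²/n₂ = 8.98²/16 = 5.0400
SE = √(s₁²/n₁ + s₂²/n₂) = √(4.4897 + 5.0400) = 3.0870
df (Welch-Satterthwaite) = (s₁²/n₁ + s₂²/n₂)² / [(s₁²/n₁)²/(n₁-1) + (s₂²/n₂)²/(n₂-1)] ≈ 33.62
t = (x̄₁ - x̄₂) / SE = (50.91 - 59.33) / 3.0870 = -8.42 / 3.0870 = -2.728
p-value = 0.0101

Since p-value < α = 0.1, we reject H₀.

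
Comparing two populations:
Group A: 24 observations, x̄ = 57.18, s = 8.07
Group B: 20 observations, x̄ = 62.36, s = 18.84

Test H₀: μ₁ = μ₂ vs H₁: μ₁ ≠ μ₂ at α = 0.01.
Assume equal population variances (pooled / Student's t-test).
Student's two-sample t-test (equal variances):
H₀: μ₁ = μ₂
H₁: μ₁ ≠ μ₂
df = n₁ + n₂ - 2 = 42
Pooled variance s_p² = [(n₁-1)s₁² + (n₂-1)s₂²] / (n₁ + n₂ - 2) = [(23)(8.07²) + (19)(18.84²)] / 42 = 196.2343
SE = √(s_p²(1/n₁ + 1/n₂)) = √(196.2343 × (1/24 + 1/20)) = 4.2412
t = (x̄₁ - x̄₂) / SE = (57.18 - 62.36) / 4.2412 = -5.18 / 4.2412 = -1.221
p-value = 0.2288

Since p-value > α = 0.01, we fail to reject H₀.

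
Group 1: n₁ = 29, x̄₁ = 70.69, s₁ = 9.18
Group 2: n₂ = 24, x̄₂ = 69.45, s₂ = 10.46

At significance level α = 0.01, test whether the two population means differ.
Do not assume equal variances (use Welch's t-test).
Welch's two-sample t-test:
H₀: μ₁ = μ₂
H₁: μ₁ ≠ μ₂
s₁²/n₁ = 9.18²/29 = 2.9059,  s₂²/n₂ = 10.46²/24 = 4.5588
SE = √(s₁²/n₁ + s₂²/n₂) = √(2.9059 + 4.5588) = 2.7322
df (Welch-Satterthwaite) = (s₁²/n₁ + s₂²/n₂)² / [(s₁²/n₁)²/(n₁-1) + (s₂²/n₂)²/(n₂-1)] ≈ 46.24
t = (x̄₁ - x̄₂) / SE = (70.69 - 69.45) / 2.7322 = 1.24 / 2.7322 = 0.454
p-value = 0.6521

Since p-value > α = 0.01, we fail to reject H₀.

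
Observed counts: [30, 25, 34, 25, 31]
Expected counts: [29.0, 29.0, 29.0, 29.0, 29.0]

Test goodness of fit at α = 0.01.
Chi-square goodness of fit test:
H₀: observed counts match expected distribution
H₁: observed counts differ from expected distribution
df = k - 1 = 4
χ² = Σ(O - E)²/E
   = (30 - 29.0)²/29.0 + (25 - 29.0)²/29.0 + (34 - 29.0)²/29.0 + (25 - 29.0)²/29.0 + (31 - 29.0)²/29.0
   = 0.034 + 0.552 + 0.862 + 0.552 + 0.138
   = 2.14
p-value = 0.7104

Since p-value > α = 0.01, we fail to reject H₀.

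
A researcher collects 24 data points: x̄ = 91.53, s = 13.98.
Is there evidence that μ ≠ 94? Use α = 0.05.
One-sample t-test:
H₀: μ = 94
H₁: μ ≠ 94
df = n - 1 = 23
t = (x̄ - μ₀) / (s/√n) = (91.53 - 94) / (13.98/√24) = -0.866
p-value = 0.3957

Since p-value > α = 0.05, we fail to reject H₀.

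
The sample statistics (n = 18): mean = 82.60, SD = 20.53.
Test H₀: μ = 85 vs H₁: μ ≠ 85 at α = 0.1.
One-sample t-test:
H₀: μ = 85
H₁: μ ≠ 85
df = n - 1 = 17
t = (x̄ - μ₀) / (s/√n) = (82.60 - 85) / (20.53/√18) = -0.496
p-value = 0.6263

Since p-value > α = 0.1, we fail to reject H₀.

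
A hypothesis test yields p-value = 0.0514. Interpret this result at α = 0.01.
Since p = 0.0514 > α = 0.01, fail to reject H₀.
There is insufficient evidence to reject the null hypothesis; the result is not statistically significant at the 0.01 level.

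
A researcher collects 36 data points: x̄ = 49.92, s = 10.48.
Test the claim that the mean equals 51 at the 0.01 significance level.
One-sample t-test:
H₀: μ = 51
H₁: μ ≠ 51
df = n - 1 = 35
t = (x̄ - μ₀) / (s/√n) = (49.92 - 51) / (10.48/√36) = -0.618
p-value = 0.5404

Since p-value > α = 0.01, we fail to reject H₀.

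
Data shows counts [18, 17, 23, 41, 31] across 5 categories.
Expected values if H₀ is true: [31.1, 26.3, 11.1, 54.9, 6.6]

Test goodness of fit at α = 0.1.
Chi-square goodness of fit test:
H₀: observed counts match expected distribution
H₁: observed counts differ from expected distribution
df = k - 1 = 4
χ² = Σ(O - E)²/E
   = (18 - 31.1)²/31.1 + (17 - 26.3)²/26.3 + (23 - 11.1)²/11.1 + (41 - 54.9)²/54.9 + (31 - 6.6)²/6.6
   = 5.518 + 3.289 + 12.758 + 3.519 + 90.206
   = 115.29
p-value < 0.0001

Since p-value < α = 0.1, we reject H₀.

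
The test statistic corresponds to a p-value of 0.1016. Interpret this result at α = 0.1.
Since p = 0.1016 > α = 0.1, fail to reject H₀.
There is insufficient evidence to reject the null hypothesis; the result is not statistically significant at the 0.1 level.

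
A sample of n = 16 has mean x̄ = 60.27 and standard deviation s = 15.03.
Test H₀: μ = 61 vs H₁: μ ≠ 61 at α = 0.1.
One-sample t-test:
H₀: μ = 61
H₁: μ ≠ 61
df = n - 1 = 15
t = (x̄ - μ₀) / (s/√n) = (60.27 - 61) / (15.03/√16) = -0.194
p-value = 0.8486

Since p-value > α = 0.1, we fail to reject H₀.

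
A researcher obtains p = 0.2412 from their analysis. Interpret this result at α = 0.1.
Since p = 0.2412 > α = 0.1, fail to reject H₀.
There is insufficient evidence to reject the null hypothesis; the result is not statistically significant at the 0.1 level.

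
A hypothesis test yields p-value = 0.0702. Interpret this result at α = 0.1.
Since p = 0.0702 < α = 0.1, reject H₀.
There is sufficient evidence to reject the null hypothesis; the result is statistically significant at the 0.1 level.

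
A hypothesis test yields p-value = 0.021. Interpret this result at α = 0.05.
Since p = 0.021 < α = 0.05, reject H₀.
There is sufficient evidence to reject the null hypothesis; the result is statistically significant at the 0.05 level.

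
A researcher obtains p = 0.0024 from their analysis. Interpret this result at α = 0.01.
Since p = 0.0024 < α = 0.01, reject H₀.
There is sufficient evidence to reject the null hypothesis; the result is statistically significant at the 0.01 level.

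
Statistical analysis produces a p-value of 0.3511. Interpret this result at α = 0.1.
Since p = 0.3511 > α = 0.1, fail to reject H₀.
There is insufficient evidence to reject the null hypothesis; the result is not statistically significant at the 0.1 level.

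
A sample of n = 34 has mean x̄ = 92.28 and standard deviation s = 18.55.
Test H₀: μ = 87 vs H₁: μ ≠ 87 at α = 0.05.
One-sample t-test:
H₀: μ = 87
H₁: μ ≠ 87
df = n - 1 = 33
t = (x̄ - μ₀) / (s/√n) = (92.28 - 87) / (18.55/√34) = 1.660
p-value = 0.1065

Since p-value > α = 0.05, we fail to reject H₀.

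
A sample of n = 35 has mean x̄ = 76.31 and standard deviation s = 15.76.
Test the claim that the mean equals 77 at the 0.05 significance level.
One-sample t-test:
H₀: μ = 77
H₁: μ ≠ 77
df = n - 1 = 34
t = (x̄ - μ₀) / (s/√n) = (76.31 - 77) / (15.76/√35) = -0.259
p-value = 0.7972

Since p-value > α = 0.05, we fail to reject H₀.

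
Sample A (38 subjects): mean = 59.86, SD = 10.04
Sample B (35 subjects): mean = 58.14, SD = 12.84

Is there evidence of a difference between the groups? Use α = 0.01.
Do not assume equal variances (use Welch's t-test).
Welch's two-sample t-test:
H₀: μ₁ = μ₂
H₁: μ₁ ≠ μ₂
s₁²/n₁ = 10.04²/38 = 2.6527,  s₂²/n₂ = 12.84²/35 = 4.7104
SE = √(s₁²/n₁ + s₂²/n₂) = √(2.6527 + 4.7104) = 2.7135
df (Welch-Satterthwaite) = (s₁²/n₁ + s₂²/n₂)² / [(s₁²/n₁)²/(n₁-1) + (s₂²/n₂)²/(n₂-1)] ≈ 64.33
t = (x̄₁ - x̄₂) / SE = (59.86 - 58.14) / 2.7135 = 1.72 / 2.7135 = 0.634
p-value = 0.5284

Since p-value > α = 0.01, we fail to reject H₀.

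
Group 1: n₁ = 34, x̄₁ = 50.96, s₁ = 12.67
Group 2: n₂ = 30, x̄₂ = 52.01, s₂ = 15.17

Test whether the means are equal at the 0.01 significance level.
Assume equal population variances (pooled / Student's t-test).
Student's two-sample t-test (equal variances):
H₀: μ₁ = μ₂
H₁: μ₁ ≠ μ₂
df = n₁ + n₂ - 2 = 62
Pooled variance s_p² = [(n₁-1)s₁² + (n₂-1)s₂²] / (n₁ + n₂ - 2) = [(33)(12.67²) + (29)(15.17²)] / 62 = 193.0837
SE = √(s_p²(1/n₁ + 1/n₂)) = √(193.0837 × (1/34 + 1/30)) = 3.4807
t = (x̄₁ - x̄₂) / SE = (50.96 - 52.01) / 3.4807 = -1.05 / 3.4807 = -0.302
p-value = 0.7639

Since p-value > α = 0.01, we fail to reject H₀.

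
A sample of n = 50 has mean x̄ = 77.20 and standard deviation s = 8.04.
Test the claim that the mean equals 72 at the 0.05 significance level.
One-sample t-test:
H₀: μ = 72
H₁: μ ≠ 72
df = n - 1 = 49
t = (x̄ - μ₀) / (s/√n) = (77.20 - 72) / (8.04/√50) = 4.573
p-value < 0.0001

Since p-value < α = 0.05, we reject H₀.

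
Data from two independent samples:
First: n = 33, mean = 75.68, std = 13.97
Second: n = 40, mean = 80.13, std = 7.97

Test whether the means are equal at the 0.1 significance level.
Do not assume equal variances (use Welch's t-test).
Welch's two-sample t-test:
H₀: μ₁ = μ₂
H₁: μ₁ ≠ μ₂
s₁²/n₁ = 13.97²/33 = 5.9140,  s₂²/n₂ = 7.97²/40 = 1.5880
SE = √(s₁²/n₁ + s₂²/n₂) = √(5.9140 + 1.5880) = 2.7390
df (Welch-Satterthwaite) = (s₁²/n₁ + s₂²/n₂)² / [(s₁²/n₁)²/(n₁-1) + (s₂²/n₂)²/(n₂-1)] ≈ 48.62
t = (x̄₁ - x̄₂) / SE = (75.68 - 80.13) / 2.7390 = -4.45 / 2.7390 = -1.625
p-value = 0.1107

Since p-value > α = 0.1, we fail to reject H₀.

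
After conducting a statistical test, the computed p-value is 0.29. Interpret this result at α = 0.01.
Since p = 0.29 > α = 0.01, fail to reject H₀.
There is insufficient evidence to reject the null hypothesis; the result is not statistically significant at the 0.01 level.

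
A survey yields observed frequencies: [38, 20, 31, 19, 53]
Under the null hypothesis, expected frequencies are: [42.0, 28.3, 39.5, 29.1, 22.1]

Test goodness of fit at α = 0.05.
Chi-square goodness of fit test:
H₀: observed counts match expected distribution
H₁: observed counts differ from expected distribution
df = k - 1 = 4
χ² = Σ(O - E)²/E
   = (38 - 42.0)²/42.0 + (20 - 28.3)²/28.3 + (31 - 39.5)²/39.5 + (19 - 29.1)²/29.1 + (53 - 22.1)²/22.1
   = 0.381 + 2.434 + 1.829 + 3.505 + 43.204
   = 51.35
p-value < 0.0001

Since p-value < α = 0.05, we reject H₀.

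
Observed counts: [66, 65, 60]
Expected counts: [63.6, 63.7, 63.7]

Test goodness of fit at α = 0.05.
Chi-square goodness of fit test:
H₀: observed counts match expected distribution
H₁: observed counts differ from expected distribution
df = k - 1 = 2
χ² = Σ(O - E)²/E
   = (66 - 63.6)²/63.6 + (65 - 63.7)²/63.7 + (60 - 63.7)²/63.7
   = 0.091 + 0.027 + 0.215
   = 0.33
p-value = 0.8470

Since p-value > α = 0.05, we fail to reject H₀.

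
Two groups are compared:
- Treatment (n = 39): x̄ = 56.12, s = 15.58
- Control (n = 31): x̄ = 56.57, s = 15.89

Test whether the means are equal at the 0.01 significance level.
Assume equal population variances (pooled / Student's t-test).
Student's two-sample t-test (equal variances):
H₀: μ₁ = μ₂
H₁: μ₁ ≠ μ₂
df = n₁ + n₂ - 2 = 68
Pooled variance s_p² = [(n₁-1)s₁² + (n₂-1)s₂²] / (n₁ + n₂ - 2) = [(38)(15.58²) + (30)(15.89²)] / 68 = 247.0404
SE = √(s_p²(1/n₁ + 1/n₂)) = √(247.0404 × (1/39 + 1/31)) = 3.7820
t = (x̄₁ - x̄₂) / SE = (56.12 - 56.57) / 3.7820 = -0.45 / 3.7820 = -0.119
p-value = 0.9056

Since p-value > α = 0.01, we fail to reject H₀.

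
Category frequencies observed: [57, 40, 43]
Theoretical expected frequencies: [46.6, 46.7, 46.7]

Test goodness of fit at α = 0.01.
Chi-square goodness of fit test:
H₀: observed counts match expected distribution
H₁: observed counts differ from expected distribution
df = k - 1 = 2
χ² = Σ(O - E)²/E
   = (57 - 46.6)²/46.6 + (40 - 46.7)²/46.7 + (43 - 46.7)²/46.7
   = 2.321 + 0.961 + 0.293
   = 3.58
p-value = 0.1673

Since p-value > α = 0.01, we fail to reject H₀.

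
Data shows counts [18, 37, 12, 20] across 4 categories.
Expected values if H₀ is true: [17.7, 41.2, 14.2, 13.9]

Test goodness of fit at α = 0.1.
Chi-square goodness of fit test:
H₀: observed counts match expected distribution
H₁: observed counts differ from expected distribution
df = k - 1 = 3
χ² = Σ(O - E)²/E
   = (18 - 17.7)²/17.7 + (37 - 41.2)²/41.2 + (12 - 14.2)²/14.2 + (20 - 13.9)²/13.9
   = 0.005 + 0.428 + 0.341 + 2.677
   = 3.45
p-value = 0.3272

Since p-value > α = 0.1, we fail to reject H₀.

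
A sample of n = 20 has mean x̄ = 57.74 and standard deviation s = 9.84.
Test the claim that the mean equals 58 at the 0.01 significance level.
One-sample t-test:
H₀: μ = 58
H₁: μ ≠ 58
df = n - 1 = 19
t = (x̄ - μ₀) / (s/√n) = (57.74 - 58) / (9.84/√20) = -0.118
p-value = 0.9072

Since p-value > α = 0.01, we fail to reject H₀.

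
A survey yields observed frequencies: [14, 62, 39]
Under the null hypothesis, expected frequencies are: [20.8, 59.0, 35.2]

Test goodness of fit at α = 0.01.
Chi-square goodness of fit test:
H₀: observed counts match expected distribution
H₁: observed counts differ from expected distribution
df = k - 1 = 2
χ² = Σ(O - E)²/E
   = (14 - 20.8)²/20.8 + (62 - 59.0)²/59.0 + (39 - 35.2)²/35.2
   = 2.223 + 0.153 + 0.410
   = 2.79
p-value = 0.2483

Since p-value > α = 0.01, we fail to reject H₀.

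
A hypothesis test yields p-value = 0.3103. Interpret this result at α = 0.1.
Since p = 0.3103 > α = 0.1, fail to reject H₀.
There is insufficient evidence to reject the null hypothesis; the result is not statistically significant at the 0.1 level.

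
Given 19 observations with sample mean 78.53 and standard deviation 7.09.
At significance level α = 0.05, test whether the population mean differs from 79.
One-sample t-test:
H₀: μ = 79
H₁: μ ≠ 79
df = n - 1 = 18
t = (x̄ - μ₀) / (s/√n) = (78.53 - 79) / (7.09/√19) = -0.289
p-value = 0.7759

Since p-value > α = 0.05, we fail to reject H₀.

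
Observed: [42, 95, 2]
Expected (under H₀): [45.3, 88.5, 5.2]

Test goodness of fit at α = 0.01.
Chi-square goodness of fit test:
H₀: observed counts match expected distribution
H₁: observed counts differ from expected distribution
df = k - 1 = 2
χ² = Σ(O - E)²/E
   = (42 - 45.3)²/45.3 + (95 - 88.5)²/88.5 + (2 - 5.2)²/5.2
   = 0.240 + 0.477 + 1.969
   = 2.69
p-value = 0.2609

Since p-value > α = 0.01, we fail to reject H₀.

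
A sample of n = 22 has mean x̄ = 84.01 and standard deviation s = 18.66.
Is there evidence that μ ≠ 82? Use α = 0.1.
One-sample t-test:
H₀: μ = 82
H₁: μ ≠ 82
df = n - 1 = 21
t = (x̄ - μ₀) / (s/√n) = (84.01 - 82) / (18.66/√22) = 0.505
p-value = 0.6187

Since p-value > α = 0.1, we fail to reject H₀.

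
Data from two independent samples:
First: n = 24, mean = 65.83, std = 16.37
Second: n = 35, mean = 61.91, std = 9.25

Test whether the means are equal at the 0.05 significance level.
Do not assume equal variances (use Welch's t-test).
Welch's two-sample t-test:
H₀: μ₁ = μ₂
H₁: μ₁ ≠ μ₂
s₁²/n₁ = 16.37²/24 = 11.1657,  s₂²/n₂ = 9.25²/35 = 2.4446
SE = √(s₁²/n₁ + s₂²/n₂) = √(11.1657 + 2.4446) = 3.6892
df (Welch-Satterthwaite) = (s₁²/n₁ + s₂²/n₂)² / [(s₁²/n₁)²/(n₁-1) + (s₂²/n₂)²/(n₂-1)] ≈ 33.10
t = (x̄₁ - x̄₂) / SE = (65.83 - 61.91) / 3.6892 = 3.92 / 3.6892 = 1.063
p-value = 0.2957

Since p-value > α = 0.05, we fail to reject H₀.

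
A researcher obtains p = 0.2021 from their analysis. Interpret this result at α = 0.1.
Since p = 0.2021 > α = 0.1, fail to reject H₀.
There is insufficient evidence to reject the null hypothesis; the result is not statistically significant at the 0.1 level.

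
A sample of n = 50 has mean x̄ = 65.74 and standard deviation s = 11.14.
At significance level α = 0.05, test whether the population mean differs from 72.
One-sample t-test:
H₀: μ = 72
H₁: μ ≠ 72
df = n - 1 = 49
t = (x̄ - μ₀) / (s/√n) = (65.74 - 72) / (11.14/√50) = -3.974
p-value = 0.0002

Since p-value < α = 0.05, we reject H₀.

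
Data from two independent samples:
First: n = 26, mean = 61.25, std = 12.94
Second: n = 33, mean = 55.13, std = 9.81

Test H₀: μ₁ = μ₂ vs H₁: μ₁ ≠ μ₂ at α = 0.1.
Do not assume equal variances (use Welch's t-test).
Welch's two-sample t-test:
H₀: μ₁ = μ₂
H₁: μ₁ ≠ μ₂
s₁²/n₁ = 12.94²/26 = 6.4401,  s₂²/n₂ = 9.81²/33 = 2.9162
SE = √(s₁²/n₁ + s₂²/n₂) = √(6.4401 + 2.9162) = 3.0588
df (Welch-Satterthwaite) = (s₁²/n₁ + s₂²/n₂)² / [(s₁²/n₁)²/(n₁-1) + (s₂²/n₂)²/(n₂-1)] ≈ 45.48
t = (x̄₁ - x̄₂) / SE = (61.25 - 55.13) / 3.0588 = 6.12 / 3.0588 = 2.001
p-value = 0.0514

Since p-value < α = 0.1, we reject H₀.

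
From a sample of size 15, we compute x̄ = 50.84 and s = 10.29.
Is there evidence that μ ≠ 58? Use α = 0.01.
One-sample t-test:
H₀: μ = 58
H₁: μ ≠ 58
df = n - 1 = 14
t = (x̄ - μ₀) / (s/√n) = (50.84 - 58) / (10.29/√15) = -2.695
p-value = 0.0174

Since p-value > α = 0.01, we fail to reject H₀.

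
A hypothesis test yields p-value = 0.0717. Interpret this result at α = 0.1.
Since p = 0.0717 < α = 0.1, reject H₀.
There is sufficient evidence to reject the null hypothesis; the result is statistically significant at the 0.1 level.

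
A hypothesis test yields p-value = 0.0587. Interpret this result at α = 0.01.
Since p = 0.0587 > α = 0.01, fail to reject H₀.
There is insufficient evidence to reject the null hypothesis; the result is not statistically significant at the 0.01 level.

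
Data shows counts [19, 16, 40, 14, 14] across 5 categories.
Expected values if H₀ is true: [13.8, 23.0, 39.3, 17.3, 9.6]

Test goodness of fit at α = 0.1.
Chi-square goodness of fit test:
H₀: observed counts match expected distribution
H₁: observed counts differ from expected distribution
df = k - 1 = 4
χ² = Σ(O - E)²/E
   = (19 - 13.8)²/13.8 + (16 - 23.0)²/23.0 + (40 - 39.3)²/39.3 + (14 - 17.3)²/17.3 + (14 - 9.6)²/9.6
   = 1.959 + 2.130 + 0.012 + 0.629 + 2.017
   = 6.75
p-value = 0.1498

Since p-value > α = 0.1, we fail to reject H₀.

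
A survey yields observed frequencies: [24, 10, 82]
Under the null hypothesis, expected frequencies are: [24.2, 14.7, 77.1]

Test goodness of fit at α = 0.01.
Chi-square goodness of fit test:
H₀: observed counts match expected distribution
H₁: observed counts differ from expected distribution
df = k - 1 = 2
χ² = Σ(O - E)²/E
   = (24 - 24.2)²/24.2 + (10 - 14.7)²/14.7 + (82 - 77.1)²/77.1
   = 0.002 + 1.503 + 0.311
   = 1.82
p-value = 0.4034

Since p-value > α = 0.01, we fail to reject H₀.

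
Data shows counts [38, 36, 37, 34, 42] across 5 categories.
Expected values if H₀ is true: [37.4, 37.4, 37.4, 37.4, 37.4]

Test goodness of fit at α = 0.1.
Chi-square goodness of fit test:
H₀: observed counts match expected distribution
H₁: observed counts differ from expected distribution
df = k - 1 = 4
χ² = Σ(O - E)²/E
   = (38 - 37.4)²/37.4 + (36 - 37.4)²/37.4 + (37 - 37.4)²/37.4 + (34 - 37.4)²/37.4 + (42 - 37.4)²/37.4
   = 0.010 + 0.052 + 0.004 + 0.309 + 0.566
   = 0.94
p-value = 0.9186

Since p-value > α = 0.1, we fail to reject H₀.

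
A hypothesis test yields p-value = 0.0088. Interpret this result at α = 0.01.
Since p = 0.0088 < α = 0.01, reject H₀.
There is sufficient evidence to reject the null hypothesis; the result is statistically significant at the 0.01 level.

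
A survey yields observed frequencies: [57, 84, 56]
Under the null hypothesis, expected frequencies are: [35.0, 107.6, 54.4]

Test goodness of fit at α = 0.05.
Chi-square goodness of fit test:
H₀: observed counts match expected distribution
H₁: observed counts differ from expected distribution
df = k - 1 = 2
χ² = Σ(O - E)²/E
   = (57 - 35.0)²/35.0 + (84 - 107.6)²/107.6 + (56 - 54.4)²/54.4
   = 13.829 + 5.176 + 0.047
   = 19.05
p-value = 0.0001

Since p-value < α = 0.05, we reject H₀.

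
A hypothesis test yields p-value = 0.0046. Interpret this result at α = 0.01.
Since p = 0.0046 < α = 0.01, reject H₀.
There is sufficient evidence to reject the null hypothesis; the result is statistically significant at the 0.01 level.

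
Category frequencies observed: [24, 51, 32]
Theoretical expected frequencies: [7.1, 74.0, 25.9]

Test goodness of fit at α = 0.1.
Chi-square goodness of fit test:
H₀: observed counts match expected distribution
H₁: observed counts differ from expected distribution
df = k - 1 = 2
χ² = Σ(O - E)²/E
   = (24 - 7.1)²/7.1 + (51 - 74.0)²/74.0 + (32 - 25.9)²/25.9
   = 40.227 + 7.149 + 1.437
   = 48.81
p-value < 0.0001

Since p-value < α = 0.1, we reject H₀.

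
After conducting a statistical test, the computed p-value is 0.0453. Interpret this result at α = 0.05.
Since p = 0.0453 < α = 0.05, reject H₀.
There is sufficient evidence to reject the null hypothesis; the result is statistically significant at the 0.05 level.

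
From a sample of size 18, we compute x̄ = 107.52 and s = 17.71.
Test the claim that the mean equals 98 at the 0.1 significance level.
One-sample t-test:
H₀: μ = 98
H₁: μ ≠ 98
df = n - 1 = 17
t = (x̄ - μ₀) / (s/√n) = (107.52 - 98) / (17.71/√18) = 2.281
p-value = 0.0357

Since p-value < α = 0.1, we reject H₀.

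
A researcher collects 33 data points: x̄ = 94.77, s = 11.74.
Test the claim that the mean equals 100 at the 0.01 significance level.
One-sample t-test:
H₀: μ = 100
H₁: μ ≠ 100
df = n - 1 = 32
t = (x̄ - μ₀) / (s/√n) = (94.77 - 100) / (11.74/√33) = -2.559
p-value = 0.0154

Since p-value > α = 0.01, we fail to reject H₀.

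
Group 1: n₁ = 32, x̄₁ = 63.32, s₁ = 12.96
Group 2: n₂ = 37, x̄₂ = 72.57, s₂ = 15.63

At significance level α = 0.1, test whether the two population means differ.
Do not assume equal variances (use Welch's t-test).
Welch's two-sample t-test:
H₀: μ₁ = μ₂
H₁: μ₁ ≠ μ₂
s₁²/n₁ = 12.96²/32 = 5.2488,  s₂²/n₂ = 15.63²/37 = 6.6026
SE = √(s₁²/n₁ + s₂²/n₂) = √(5.2488 + 6.6026) = 3.4426
df (Welch-Satterthwaite) = (s₁²/n₁ + s₂²/n₂)² / [(s₁²/n₁)²/(n₁-1) + (s₂²/n₂)²/(n₂-1)] ≈ 66.89
t = (x̄₁ - x̄₂) / SE = (63.32 - 72.57) / 3.4426 = -9.25 / 3.4426 = -2.687
p-value = 0.0091

Since p-value < α = 0.1, we reject H₀.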